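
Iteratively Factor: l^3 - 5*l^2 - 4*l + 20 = (l - 2)*(l^2 - 3*l - 10) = (l - 2)*(l + 2)*(l - 5)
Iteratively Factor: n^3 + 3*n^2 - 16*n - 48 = (n + 3)*(n^2 - 16) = (n - 4)*(n + 3)*(n + 4)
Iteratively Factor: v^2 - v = (v - 1)*(v)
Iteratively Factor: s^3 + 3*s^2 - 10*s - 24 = (s - 3)*(s^2 + 6*s + 8) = (s - 3)*(s + 4)*(s + 2)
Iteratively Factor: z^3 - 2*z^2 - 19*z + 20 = (z + 4)*(z^2 - 6*z + 5) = (z - 1)*(z + 4)*(z - 5)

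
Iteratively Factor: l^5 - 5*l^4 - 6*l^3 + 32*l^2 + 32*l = (l + 2)*(l^4 - 7*l^3 + 8*l^2 + 16*l) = (l - 4)*(l + 2)*(l^3 - 3*l^2 - 4*l) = (l - 4)*(l + 1)*(l + 2)*(l^2 - 4*l) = (l - 4)^2*(l + 1)*(l + 2)*(l)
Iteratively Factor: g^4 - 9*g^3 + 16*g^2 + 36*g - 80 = (g - 5)*(g^3 - 4*g^2 - 4*g + 16) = (g - 5)*(g - 2)*(g^2 - 2*g - 8) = (g - 5)*(g - 4)*(g - 2)*(g + 2)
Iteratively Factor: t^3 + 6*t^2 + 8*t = (t + 2)*(t^2 + 4*t) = t*(t + 2)*(t + 4)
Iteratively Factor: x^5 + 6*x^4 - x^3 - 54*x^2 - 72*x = (x + 3)*(x^4 + 3*x^3 - 10*x^2 - 24*x) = (x - 3)*(x + 3)*(x^3 + 6*x^2 + 8*x) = (x - 3)*(x + 2)*(x + 3)*(x^2 + 4*x) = x*(x - 3)*(x + 2)*(x + 3)*(x + 4)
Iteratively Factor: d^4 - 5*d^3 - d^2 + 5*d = (d)*(d^3 - 5*d^2 - d + 5) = d*(d + 1)*(d^2 - 6*d + 5) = d*(d - 1)*(d + 1)*(d - 5)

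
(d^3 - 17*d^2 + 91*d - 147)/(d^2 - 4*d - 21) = (d^2 - 10*d + 21)/(d + 3)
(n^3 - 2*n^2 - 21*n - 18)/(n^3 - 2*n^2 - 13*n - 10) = (n^2 - 3*n - 18)/(n^2 - 3*n - 10)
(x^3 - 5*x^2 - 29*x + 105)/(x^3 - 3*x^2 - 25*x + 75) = (x - 7)/(x - 5)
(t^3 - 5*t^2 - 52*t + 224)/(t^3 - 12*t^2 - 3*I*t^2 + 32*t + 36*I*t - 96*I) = (t + 7)/(t - 3*I)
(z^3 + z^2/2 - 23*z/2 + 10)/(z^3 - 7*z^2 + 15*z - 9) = (z^2 + 3*z/2 - 10)/(z^2 - 6*z + 9)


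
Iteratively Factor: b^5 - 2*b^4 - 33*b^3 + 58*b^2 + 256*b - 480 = (b - 2)*(b^4 - 33*b^2 - 8*b + 240) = (b - 2)*(b + 4)*(b^3 - 4*b^2 - 17*b + 60) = (b - 3)*(b - 2)*(b + 4)*(b^2 - b - 20) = (b - 3)*(b - 2)*(b + 4)^2*(b - 5)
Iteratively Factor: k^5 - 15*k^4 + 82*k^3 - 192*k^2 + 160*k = (k)*(k^4 - 15*k^3 + 82*k^2 - 192*k + 160) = k*(k - 5)*(k^3 - 10*k^2 + 32*k - 32) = k*(k - 5)*(k - 4)*(k^2 - 6*k + 8) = k*(k - 5)*(k - 4)*(k - 2)*(k - 4)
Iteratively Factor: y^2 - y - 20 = (y - 5)*(y + 4)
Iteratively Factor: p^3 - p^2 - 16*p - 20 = (p + 2)*(p^2 - 3*p - 10) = (p + 2)^2*(p - 5)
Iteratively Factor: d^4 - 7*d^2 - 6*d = (d - 3)*(d^3 + 3*d^2 + 2*d) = d*(d - 3)*(d^2 + 3*d + 2) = d*(d - 3)*(d + 2)*(d + 1)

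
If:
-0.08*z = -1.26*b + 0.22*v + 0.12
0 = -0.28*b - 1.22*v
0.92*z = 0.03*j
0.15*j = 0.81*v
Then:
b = 0.09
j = -0.11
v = -0.02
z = -0.00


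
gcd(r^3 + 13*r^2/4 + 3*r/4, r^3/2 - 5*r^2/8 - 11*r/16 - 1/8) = r + 1/4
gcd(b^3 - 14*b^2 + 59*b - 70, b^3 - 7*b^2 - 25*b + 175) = b^2 - 12*b + 35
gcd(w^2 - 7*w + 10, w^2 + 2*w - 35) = w - 5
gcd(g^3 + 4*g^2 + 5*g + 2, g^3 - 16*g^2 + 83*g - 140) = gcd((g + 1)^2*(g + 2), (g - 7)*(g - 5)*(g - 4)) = 1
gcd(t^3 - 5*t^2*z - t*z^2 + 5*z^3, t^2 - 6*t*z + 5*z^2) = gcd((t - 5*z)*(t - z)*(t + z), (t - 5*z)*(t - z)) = t^2 - 6*t*z + 5*z^2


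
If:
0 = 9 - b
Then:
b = 9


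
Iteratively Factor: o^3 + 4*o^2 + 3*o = (o + 1)*(o^2 + 3*o) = o*(o + 1)*(o + 3)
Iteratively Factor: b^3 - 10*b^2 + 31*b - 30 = (b - 2)*(b^2 - 8*b + 15) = (b - 5)*(b - 2)*(b - 3)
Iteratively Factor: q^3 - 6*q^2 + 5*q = (q - 1)*(q^2 - 5*q) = q*(q - 1)*(q - 5)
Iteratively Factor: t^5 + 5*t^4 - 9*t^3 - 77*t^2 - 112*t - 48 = (t - 4)*(t^4 + 9*t^3 + 27*t^2 + 31*t + 12) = (t - 4)*(t + 3)*(t^3 + 6*t^2 + 9*t + 4) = (t - 4)*(t + 1)*(t + 3)*(t^2 + 5*t + 4) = (t - 4)*(t + 1)*(t + 3)*(t + 4)*(t + 1)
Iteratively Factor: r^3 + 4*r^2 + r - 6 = (r + 3)*(r^2 + r - 2) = (r + 2)*(r + 3)*(r - 1)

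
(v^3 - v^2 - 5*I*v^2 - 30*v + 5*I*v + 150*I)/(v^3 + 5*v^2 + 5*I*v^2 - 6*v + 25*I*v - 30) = (v^2 - v*(6 + 5*I) + 30*I)/(v^2 + 5*I*v - 6)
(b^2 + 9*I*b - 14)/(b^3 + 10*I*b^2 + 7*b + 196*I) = (b + 2*I)/(b^2 + 3*I*b + 28)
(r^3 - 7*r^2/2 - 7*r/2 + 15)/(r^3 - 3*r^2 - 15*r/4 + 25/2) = 2*(r - 3)/(2*r - 5)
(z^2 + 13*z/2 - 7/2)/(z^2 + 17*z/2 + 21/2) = (2*z - 1)/(2*z + 3)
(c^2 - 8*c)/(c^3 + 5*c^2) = (c - 8)/(c*(c + 5))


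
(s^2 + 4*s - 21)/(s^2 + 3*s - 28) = (s - 3)/(s - 4)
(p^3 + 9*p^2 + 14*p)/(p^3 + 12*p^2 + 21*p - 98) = p*(p + 2)/(p^2 + 5*p - 14)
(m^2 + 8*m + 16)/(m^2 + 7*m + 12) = (m + 4)/(m + 3)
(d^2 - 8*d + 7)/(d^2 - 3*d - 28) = (d - 1)/(d + 4)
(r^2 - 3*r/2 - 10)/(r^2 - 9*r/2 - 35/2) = (r - 4)/(r - 7)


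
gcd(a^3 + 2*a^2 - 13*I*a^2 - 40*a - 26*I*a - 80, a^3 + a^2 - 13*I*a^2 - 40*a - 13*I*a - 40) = a^2 - 13*I*a - 40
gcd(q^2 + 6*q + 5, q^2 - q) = 1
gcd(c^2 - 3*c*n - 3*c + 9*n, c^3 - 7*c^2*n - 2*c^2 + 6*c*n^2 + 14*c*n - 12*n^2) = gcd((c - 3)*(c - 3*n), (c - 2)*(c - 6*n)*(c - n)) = 1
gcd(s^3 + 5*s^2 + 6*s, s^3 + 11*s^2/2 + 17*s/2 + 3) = s^2 + 5*s + 6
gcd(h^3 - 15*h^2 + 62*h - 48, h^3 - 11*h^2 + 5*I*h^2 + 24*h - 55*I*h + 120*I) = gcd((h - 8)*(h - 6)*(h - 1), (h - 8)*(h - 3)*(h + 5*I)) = h - 8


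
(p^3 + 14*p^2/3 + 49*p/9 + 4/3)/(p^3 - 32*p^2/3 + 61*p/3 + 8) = (p^2 + 13*p/3 + 4)/(p^2 - 11*p + 24)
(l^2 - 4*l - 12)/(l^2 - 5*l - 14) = (l - 6)/(l - 7)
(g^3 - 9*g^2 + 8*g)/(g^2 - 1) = g*(g - 8)/(g + 1)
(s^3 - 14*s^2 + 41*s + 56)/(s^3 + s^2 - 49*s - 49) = (s - 8)/(s + 7)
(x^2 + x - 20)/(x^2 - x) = (x^2 + x - 20)/(x*(x - 1))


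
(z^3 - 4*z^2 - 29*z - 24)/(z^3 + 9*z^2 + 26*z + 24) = (z^2 - 7*z - 8)/(z^2 + 6*z + 8)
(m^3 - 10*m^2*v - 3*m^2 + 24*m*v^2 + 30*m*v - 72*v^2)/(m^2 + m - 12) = (m^2 - 10*m*v + 24*v^2)/(m + 4)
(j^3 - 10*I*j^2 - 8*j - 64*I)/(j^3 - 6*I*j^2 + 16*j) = (j - 4*I)/j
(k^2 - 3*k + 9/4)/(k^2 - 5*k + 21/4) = (2*k - 3)/(2*k - 7)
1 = 1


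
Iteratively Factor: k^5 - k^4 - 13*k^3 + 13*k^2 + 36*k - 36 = (k - 1)*(k^4 - 13*k^2 + 36) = (k - 2)*(k - 1)*(k^3 + 2*k^2 - 9*k - 18) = (k - 2)*(k - 1)*(k + 3)*(k^2 - k - 6) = (k - 3)*(k - 2)*(k - 1)*(k + 3)*(k + 2)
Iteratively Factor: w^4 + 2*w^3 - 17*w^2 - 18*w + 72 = (w + 3)*(w^3 - w^2 - 14*w + 24) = (w - 3)*(w + 3)*(w^2 + 2*w - 8) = (w - 3)*(w - 2)*(w + 3)*(w + 4)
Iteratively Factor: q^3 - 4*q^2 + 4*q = (q)*(q^2 - 4*q + 4) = q*(q - 2)*(q - 2)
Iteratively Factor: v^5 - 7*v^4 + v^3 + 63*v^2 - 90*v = (v - 3)*(v^4 - 4*v^3 - 11*v^2 + 30*v) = v*(v - 3)*(v^3 - 4*v^2 - 11*v + 30) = v*(v - 5)*(v - 3)*(v^2 + v - 6) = v*(v - 5)*(v - 3)*(v - 2)*(v + 3)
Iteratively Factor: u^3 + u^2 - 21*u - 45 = (u + 3)*(u^2 - 2*u - 15) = (u + 3)^2*(u - 5)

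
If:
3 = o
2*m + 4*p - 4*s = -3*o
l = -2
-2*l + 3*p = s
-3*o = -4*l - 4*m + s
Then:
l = -2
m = 147/26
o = 3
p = 7/13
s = 73/13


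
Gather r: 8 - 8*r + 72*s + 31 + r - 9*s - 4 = -7*r + 63*s + 35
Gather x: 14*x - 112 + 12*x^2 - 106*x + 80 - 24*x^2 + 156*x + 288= -12*x^2 + 64*x + 256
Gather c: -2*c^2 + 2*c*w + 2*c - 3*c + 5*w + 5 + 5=-2*c^2 + c*(2*w - 1) + 5*w + 10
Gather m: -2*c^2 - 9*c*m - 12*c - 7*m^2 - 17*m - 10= -2*c^2 - 12*c - 7*m^2 + m*(-9*c - 17) - 10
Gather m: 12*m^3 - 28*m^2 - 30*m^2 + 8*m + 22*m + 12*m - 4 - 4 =12*m^3 - 58*m^2 + 42*m - 8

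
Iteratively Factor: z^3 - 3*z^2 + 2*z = (z - 2)*(z^2 - z) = z*(z - 2)*(z - 1)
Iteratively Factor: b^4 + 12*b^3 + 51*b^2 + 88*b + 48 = (b + 3)*(b^3 + 9*b^2 + 24*b + 16) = (b + 3)*(b + 4)*(b^2 + 5*b + 4) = (b + 3)*(b + 4)^2*(b + 1)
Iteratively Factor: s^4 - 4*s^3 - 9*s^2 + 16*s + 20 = (s + 2)*(s^3 - 6*s^2 + 3*s + 10) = (s - 2)*(s + 2)*(s^2 - 4*s - 5) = (s - 2)*(s + 1)*(s + 2)*(s - 5)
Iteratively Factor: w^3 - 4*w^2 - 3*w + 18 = (w + 2)*(w^2 - 6*w + 9) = (w - 3)*(w + 2)*(w - 3)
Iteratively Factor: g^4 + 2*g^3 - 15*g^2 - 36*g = (g)*(g^3 + 2*g^2 - 15*g - 36) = g*(g + 3)*(g^2 - g - 12) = g*(g + 3)^2*(g - 4)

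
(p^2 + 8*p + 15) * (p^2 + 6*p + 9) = p^4 + 14*p^3 + 72*p^2 + 162*p + 135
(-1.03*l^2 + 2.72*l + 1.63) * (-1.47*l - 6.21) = 1.5141*l^3 + 2.3979*l^2 - 19.2873*l - 10.1223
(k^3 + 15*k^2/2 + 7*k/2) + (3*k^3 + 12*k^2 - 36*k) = 4*k^3 + 39*k^2/2 - 65*k/2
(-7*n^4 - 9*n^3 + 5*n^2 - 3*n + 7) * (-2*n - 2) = 14*n^5 + 32*n^4 + 8*n^3 - 4*n^2 - 8*n - 14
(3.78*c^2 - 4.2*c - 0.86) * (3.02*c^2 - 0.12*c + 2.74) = 11.4156*c^4 - 13.1376*c^3 + 8.264*c^2 - 11.4048*c - 2.3564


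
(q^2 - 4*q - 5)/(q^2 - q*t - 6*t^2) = (-q^2 + 4*q + 5)/(-q^2 + q*t + 6*t^2)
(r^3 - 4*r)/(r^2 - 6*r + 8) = r*(r + 2)/(r - 4)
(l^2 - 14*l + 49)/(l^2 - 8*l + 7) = (l - 7)/(l - 1)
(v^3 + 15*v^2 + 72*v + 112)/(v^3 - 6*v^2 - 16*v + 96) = (v^2 + 11*v + 28)/(v^2 - 10*v + 24)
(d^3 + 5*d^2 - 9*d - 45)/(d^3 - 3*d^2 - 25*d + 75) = (d + 3)/(d - 5)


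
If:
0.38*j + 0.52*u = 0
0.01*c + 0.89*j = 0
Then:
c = 121.789473684211*u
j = -1.36842105263158*u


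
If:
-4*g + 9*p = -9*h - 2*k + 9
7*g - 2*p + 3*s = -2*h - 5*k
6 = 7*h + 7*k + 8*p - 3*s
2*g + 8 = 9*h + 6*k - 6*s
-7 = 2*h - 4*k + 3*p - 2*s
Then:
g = -3112/2105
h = 2312/6315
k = 5207/4210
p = -1882/6315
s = 11941/12630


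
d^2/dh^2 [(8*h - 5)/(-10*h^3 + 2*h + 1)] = 4*(2*(8*h - 5)*(15*h^2 - 1)^2 + (120*h^2 + 15*h*(8*h - 5) - 8)*(-10*h^3 + 2*h + 1))/(-10*h^3 + 2*h + 1)^3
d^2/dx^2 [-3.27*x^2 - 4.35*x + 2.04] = -6.54000000000000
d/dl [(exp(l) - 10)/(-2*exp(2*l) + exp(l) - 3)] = ((exp(l) - 10)*(4*exp(l) - 1) - 2*exp(2*l) + exp(l) - 3)*exp(l)/(2*exp(2*l) - exp(l) + 3)^2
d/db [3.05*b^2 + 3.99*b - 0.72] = 6.1*b + 3.99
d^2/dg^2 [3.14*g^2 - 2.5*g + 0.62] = 6.28000000000000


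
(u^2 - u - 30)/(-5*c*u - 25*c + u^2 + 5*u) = (u - 6)/(-5*c + u)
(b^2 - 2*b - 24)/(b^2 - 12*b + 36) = (b + 4)/(b - 6)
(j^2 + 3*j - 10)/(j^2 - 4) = (j + 5)/(j + 2)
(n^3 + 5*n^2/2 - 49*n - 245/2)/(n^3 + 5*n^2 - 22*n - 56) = (2*n^2 - 9*n - 35)/(2*(n^2 - 2*n - 8))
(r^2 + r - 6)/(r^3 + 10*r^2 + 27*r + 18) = (r - 2)/(r^2 + 7*r + 6)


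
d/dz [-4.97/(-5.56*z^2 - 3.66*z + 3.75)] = (-55.2664*z - 18.1902)/(5.56*z^2 + 3.66*z - 3.75)^2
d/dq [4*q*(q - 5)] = 8*q - 20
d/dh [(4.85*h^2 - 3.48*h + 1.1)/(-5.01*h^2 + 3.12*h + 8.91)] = (-2.3028*h^2 + 97.449*h - 34.4388)/(25.1001*h^4 - 31.2624*h^3 - 79.5438*h^2 + 55.5984*h + 79.3881)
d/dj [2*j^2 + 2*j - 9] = 4*j + 2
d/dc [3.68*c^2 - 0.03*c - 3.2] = 7.36*c - 0.03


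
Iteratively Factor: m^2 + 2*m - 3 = (m + 3)*(m - 1)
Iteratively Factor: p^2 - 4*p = (p)*(p - 4)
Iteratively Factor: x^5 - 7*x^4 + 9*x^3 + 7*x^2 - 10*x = (x + 1)*(x^4 - 8*x^3 + 17*x^2 - 10*x) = x*(x + 1)*(x^3 - 8*x^2 + 17*x - 10) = x*(x - 1)*(x + 1)*(x^2 - 7*x + 10) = x*(x - 2)*(x - 1)*(x + 1)*(x - 5)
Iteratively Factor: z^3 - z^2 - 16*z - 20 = (z + 2)*(z^2 - 3*z - 10) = (z - 5)*(z + 2)*(z + 2)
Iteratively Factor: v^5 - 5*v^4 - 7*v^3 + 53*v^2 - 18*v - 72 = (v + 1)*(v^4 - 6*v^3 - v^2 + 54*v - 72) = (v - 4)*(v + 1)*(v^3 - 2*v^2 - 9*v + 18) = (v - 4)*(v - 3)*(v + 1)*(v^2 + v - 6) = (v - 4)*(v - 3)*(v + 1)*(v + 3)*(v - 2)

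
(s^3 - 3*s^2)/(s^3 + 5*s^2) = (s - 3)/(s + 5)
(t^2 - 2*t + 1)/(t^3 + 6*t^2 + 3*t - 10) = (t - 1)/(t^2 + 7*t + 10)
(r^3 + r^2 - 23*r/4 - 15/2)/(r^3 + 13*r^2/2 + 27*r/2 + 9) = (r - 5/2)/(r + 3)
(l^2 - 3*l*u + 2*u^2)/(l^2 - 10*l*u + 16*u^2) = (-l + u)/(-l + 8*u)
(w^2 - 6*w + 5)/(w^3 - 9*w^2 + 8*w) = (w - 5)/(w*(w - 8))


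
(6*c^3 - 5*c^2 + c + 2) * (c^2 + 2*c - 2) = 6*c^5 + 7*c^4 - 21*c^3 + 14*c^2 + 2*c - 4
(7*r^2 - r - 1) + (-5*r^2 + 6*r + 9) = 2*r^2 + 5*r + 8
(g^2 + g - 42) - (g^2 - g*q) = g*q + g - 42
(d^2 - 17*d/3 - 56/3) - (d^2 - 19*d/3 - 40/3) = 2*d/3 - 16/3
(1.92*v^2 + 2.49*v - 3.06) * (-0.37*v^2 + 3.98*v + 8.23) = -0.7104*v^4 + 6.7203*v^3 + 26.844*v^2 + 8.3139*v - 25.1838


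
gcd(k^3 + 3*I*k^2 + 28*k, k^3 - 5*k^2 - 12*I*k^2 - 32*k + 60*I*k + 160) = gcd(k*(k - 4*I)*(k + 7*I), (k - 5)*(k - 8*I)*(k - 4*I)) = k - 4*I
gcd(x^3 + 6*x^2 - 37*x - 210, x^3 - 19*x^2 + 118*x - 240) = x - 6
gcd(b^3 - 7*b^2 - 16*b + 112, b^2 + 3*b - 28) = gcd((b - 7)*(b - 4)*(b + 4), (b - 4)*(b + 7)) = b - 4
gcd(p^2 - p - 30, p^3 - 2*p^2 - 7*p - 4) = 1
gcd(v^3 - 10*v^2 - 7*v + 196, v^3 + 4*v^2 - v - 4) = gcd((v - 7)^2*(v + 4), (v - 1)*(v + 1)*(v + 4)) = v + 4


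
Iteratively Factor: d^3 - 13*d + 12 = (d + 4)*(d^2 - 4*d + 3) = (d - 3)*(d + 4)*(d - 1)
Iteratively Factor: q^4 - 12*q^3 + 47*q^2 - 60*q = (q - 3)*(q^3 - 9*q^2 + 20*q) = (q - 4)*(q - 3)*(q^2 - 5*q) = (q - 5)*(q - 4)*(q - 3)*(q)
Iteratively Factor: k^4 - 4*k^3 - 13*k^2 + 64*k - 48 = (k + 4)*(k^3 - 8*k^2 + 19*k - 12) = (k - 3)*(k + 4)*(k^2 - 5*k + 4) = (k - 3)*(k - 1)*(k + 4)*(k - 4)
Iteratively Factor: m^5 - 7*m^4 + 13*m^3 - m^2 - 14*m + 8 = (m + 1)*(m^4 - 8*m^3 + 21*m^2 - 22*m + 8) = (m - 1)*(m + 1)*(m^3 - 7*m^2 + 14*m - 8) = (m - 1)^2*(m + 1)*(m^2 - 6*m + 8) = (m - 4)*(m - 1)^2*(m + 1)*(m - 2)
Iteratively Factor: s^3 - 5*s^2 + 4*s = (s - 1)*(s^2 - 4*s) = (s - 4)*(s - 1)*(s)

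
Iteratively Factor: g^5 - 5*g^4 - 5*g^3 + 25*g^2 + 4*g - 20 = (g + 2)*(g^4 - 7*g^3 + 9*g^2 + 7*g - 10) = (g - 5)*(g + 2)*(g^3 - 2*g^2 - g + 2) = (g - 5)*(g - 2)*(g + 2)*(g^2 - 1) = (g - 5)*(g - 2)*(g - 1)*(g + 2)*(g + 1)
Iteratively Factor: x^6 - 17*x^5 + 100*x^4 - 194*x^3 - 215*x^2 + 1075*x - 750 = (x - 5)*(x^5 - 12*x^4 + 40*x^3 + 6*x^2 - 185*x + 150) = (x - 5)^2*(x^4 - 7*x^3 + 5*x^2 + 31*x - 30) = (x - 5)^2*(x - 3)*(x^3 - 4*x^2 - 7*x + 10) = (x - 5)^2*(x - 3)*(x - 1)*(x^2 - 3*x - 10) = (x - 5)^2*(x - 3)*(x - 1)*(x + 2)*(x - 5)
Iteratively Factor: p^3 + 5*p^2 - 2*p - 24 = (p + 3)*(p^2 + 2*p - 8) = (p + 3)*(p + 4)*(p - 2)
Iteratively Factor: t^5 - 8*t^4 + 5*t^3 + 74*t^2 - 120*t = (t)*(t^4 - 8*t^3 + 5*t^2 + 74*t - 120) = t*(t - 4)*(t^3 - 4*t^2 - 11*t + 30) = t*(t - 4)*(t + 3)*(t^2 - 7*t + 10) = t*(t - 5)*(t - 4)*(t + 3)*(t - 2)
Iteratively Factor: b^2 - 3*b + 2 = (b - 1)*(b - 2)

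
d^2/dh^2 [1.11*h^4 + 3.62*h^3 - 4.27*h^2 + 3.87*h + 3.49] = 13.32*h^2 + 21.72*h - 8.54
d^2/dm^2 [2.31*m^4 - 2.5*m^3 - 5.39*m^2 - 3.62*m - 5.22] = 27.72*m^2 - 15.0*m - 10.78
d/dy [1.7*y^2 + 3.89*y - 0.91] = 3.4*y + 3.89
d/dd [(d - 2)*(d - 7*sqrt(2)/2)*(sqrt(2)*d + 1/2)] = 3*sqrt(2)*d^2 - 13*d - 4*sqrt(2)*d - 7*sqrt(2)/4 + 13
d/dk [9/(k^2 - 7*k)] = 9*(7 - 2*k)/(k^2*(k - 7)^2)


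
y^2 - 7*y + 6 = (y - 6)*(y - 1)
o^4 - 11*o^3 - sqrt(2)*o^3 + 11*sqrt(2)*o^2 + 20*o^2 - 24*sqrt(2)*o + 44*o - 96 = (o - 8)*(o - 3)*(o - 2*sqrt(2))*(o + sqrt(2))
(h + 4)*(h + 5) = h^2 + 9*h + 20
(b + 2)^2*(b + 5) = b^3 + 9*b^2 + 24*b + 20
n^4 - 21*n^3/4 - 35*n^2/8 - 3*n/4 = n*(n - 6)*(n + 1/4)*(n + 1/2)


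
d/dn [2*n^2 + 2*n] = 4*n + 2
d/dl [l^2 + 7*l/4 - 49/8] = 2*l + 7/4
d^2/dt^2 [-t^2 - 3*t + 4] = -2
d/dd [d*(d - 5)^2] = (d - 5)*(3*d - 5)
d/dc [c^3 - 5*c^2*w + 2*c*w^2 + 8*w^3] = 3*c^2 - 10*c*w + 2*w^2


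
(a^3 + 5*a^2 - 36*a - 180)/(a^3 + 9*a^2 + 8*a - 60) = (a - 6)/(a - 2)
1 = 1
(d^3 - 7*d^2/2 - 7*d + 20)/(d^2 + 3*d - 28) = (d^2 + d/2 - 5)/(d + 7)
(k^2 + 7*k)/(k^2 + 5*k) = (k + 7)/(k + 5)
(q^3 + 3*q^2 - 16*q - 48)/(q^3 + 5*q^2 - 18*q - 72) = (q + 4)/(q + 6)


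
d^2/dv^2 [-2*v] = 0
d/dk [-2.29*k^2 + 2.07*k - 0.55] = 2.07 - 4.58*k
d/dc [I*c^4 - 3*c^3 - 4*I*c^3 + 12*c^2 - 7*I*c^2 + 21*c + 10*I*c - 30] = 4*I*c^3 + c^2*(-9 - 12*I) + c*(24 - 14*I) + 21 + 10*I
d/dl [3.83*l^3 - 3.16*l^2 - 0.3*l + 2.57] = 11.49*l^2 - 6.32*l - 0.3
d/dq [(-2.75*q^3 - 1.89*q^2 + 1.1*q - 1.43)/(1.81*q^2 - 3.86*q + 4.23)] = (-4.9775*q^4 + 21.23*q^3 - 29.5931*q^2 - 10.8128*q - 0.866799999999999)/(3.2761*q^4 - 13.9732*q^3 + 30.2122*q^2 - 32.6556*q + 17.8929)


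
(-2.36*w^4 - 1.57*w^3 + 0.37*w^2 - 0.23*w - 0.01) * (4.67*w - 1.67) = -11.0212*w^5 - 3.3907*w^4 + 4.3498*w^3 - 1.692*w^2 + 0.3374*w + 0.0167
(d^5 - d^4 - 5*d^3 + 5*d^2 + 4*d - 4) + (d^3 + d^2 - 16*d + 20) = d^5 - d^4 - 4*d^3 + 6*d^2 - 12*d + 16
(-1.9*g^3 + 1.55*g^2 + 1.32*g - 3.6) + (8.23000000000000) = -1.9*g^3 + 1.55*g^2 + 1.32*g + 4.63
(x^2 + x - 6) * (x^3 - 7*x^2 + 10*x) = x^5 - 6*x^4 - 3*x^3 + 52*x^2 - 60*x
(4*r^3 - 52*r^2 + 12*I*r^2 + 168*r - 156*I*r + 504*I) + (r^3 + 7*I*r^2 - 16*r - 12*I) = 5*r^3 - 52*r^2 + 19*I*r^2 + 152*r - 156*I*r + 492*I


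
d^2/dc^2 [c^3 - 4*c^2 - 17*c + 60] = 6*c - 8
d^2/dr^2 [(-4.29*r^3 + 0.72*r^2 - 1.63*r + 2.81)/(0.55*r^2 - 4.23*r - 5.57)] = (-3.5527136788005e-15*r^5 - 1.4210854715202e-14*r^4 - 177.441902*r^3 - 588.128244*r^2 - 867.766746*r + 239.26001)/(0.166375*r^6 - 3.838725*r^5 + 24.46851*r^4 + 2.064663*r^3 - 247.799274*r^2 - 393.705981*r - 172.808693)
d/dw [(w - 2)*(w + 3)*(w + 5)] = 3*w^2 + 12*w - 1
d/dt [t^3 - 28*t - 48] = 3*t^2 - 28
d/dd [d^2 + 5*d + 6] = 2*d + 5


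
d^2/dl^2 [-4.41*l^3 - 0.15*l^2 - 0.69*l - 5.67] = -26.46*l - 0.3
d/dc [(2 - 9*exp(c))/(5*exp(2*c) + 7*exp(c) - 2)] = (45*exp(2*c) - 20*exp(c) + 4)*exp(c)/(25*exp(4*c) + 70*exp(3*c) + 29*exp(2*c) - 28*exp(c) + 4)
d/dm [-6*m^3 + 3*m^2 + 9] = 6*m*(1 - 3*m)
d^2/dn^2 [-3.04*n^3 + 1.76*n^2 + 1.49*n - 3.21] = 3.52 - 18.24*n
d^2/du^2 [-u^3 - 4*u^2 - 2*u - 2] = -6*u - 8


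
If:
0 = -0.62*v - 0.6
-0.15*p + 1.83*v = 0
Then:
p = -11.81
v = -0.97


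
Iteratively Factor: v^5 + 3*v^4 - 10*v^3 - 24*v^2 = (v)*(v^4 + 3*v^3 - 10*v^2 - 24*v) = v*(v + 4)*(v^3 - v^2 - 6*v) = v^2*(v + 4)*(v^2 - v - 6) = v^2*(v - 3)*(v + 4)*(v + 2)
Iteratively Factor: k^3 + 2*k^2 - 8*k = (k + 4)*(k^2 - 2*k) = (k - 2)*(k + 4)*(k)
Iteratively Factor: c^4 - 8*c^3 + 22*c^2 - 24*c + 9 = (c - 1)*(c^3 - 7*c^2 + 15*c - 9) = (c - 1)^2*(c^2 - 6*c + 9) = (c - 3)*(c - 1)^2*(c - 3)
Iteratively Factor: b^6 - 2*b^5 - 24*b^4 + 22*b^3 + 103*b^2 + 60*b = (b + 4)*(b^5 - 6*b^4 + 22*b^2 + 15*b) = (b + 1)*(b + 4)*(b^4 - 7*b^3 + 7*b^2 + 15*b) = (b - 3)*(b + 1)*(b + 4)*(b^3 - 4*b^2 - 5*b) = b*(b - 3)*(b + 1)*(b + 4)*(b^2 - 4*b - 5) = b*(b - 3)*(b + 1)^2*(b + 4)*(b - 5)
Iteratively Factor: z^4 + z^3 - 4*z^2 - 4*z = (z + 1)*(z^3 - 4*z) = z*(z + 1)*(z^2 - 4) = z*(z - 2)*(z + 1)*(z + 2)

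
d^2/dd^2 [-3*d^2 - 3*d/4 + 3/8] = -6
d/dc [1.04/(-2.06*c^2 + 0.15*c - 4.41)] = (4.2848*c - 0.156)/(2.06*c^2 - 0.15*c + 4.41)^2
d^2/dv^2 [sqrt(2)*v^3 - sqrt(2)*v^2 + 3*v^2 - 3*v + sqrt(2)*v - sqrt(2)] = 6*sqrt(2)*v - 2*sqrt(2) + 6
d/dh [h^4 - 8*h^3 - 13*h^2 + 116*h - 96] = 4*h^3 - 24*h^2 - 26*h + 116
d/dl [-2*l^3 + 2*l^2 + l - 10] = -6*l^2 + 4*l + 1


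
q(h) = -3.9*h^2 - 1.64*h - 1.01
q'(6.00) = -48.44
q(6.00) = -151.25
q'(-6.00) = 45.16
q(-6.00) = -131.57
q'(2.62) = -22.08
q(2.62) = -32.08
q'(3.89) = -31.98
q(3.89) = -66.40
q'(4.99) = -40.56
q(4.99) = -106.30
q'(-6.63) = 50.07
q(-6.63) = -161.57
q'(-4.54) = 33.77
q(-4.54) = -73.95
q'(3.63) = -29.95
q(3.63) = -58.35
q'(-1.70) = 11.62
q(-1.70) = -9.49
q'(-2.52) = 18.02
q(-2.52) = -21.64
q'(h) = -7.8*h - 1.64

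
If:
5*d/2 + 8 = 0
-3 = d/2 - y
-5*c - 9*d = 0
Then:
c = 144/25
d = -16/5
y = 7/5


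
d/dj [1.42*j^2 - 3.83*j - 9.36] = 2.84*j - 3.83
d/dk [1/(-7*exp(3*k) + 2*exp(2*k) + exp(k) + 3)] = (21*exp(2*k) - 4*exp(k) - 1)*exp(k)/(-7*exp(3*k) + 2*exp(2*k) + exp(k) + 3)^2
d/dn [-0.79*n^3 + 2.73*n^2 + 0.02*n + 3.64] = -2.37*n^2 + 5.46*n + 0.02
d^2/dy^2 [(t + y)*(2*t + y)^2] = 10*t + 6*y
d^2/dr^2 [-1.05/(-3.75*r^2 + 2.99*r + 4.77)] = (29.53125*r^2 - 23.54625*r - 1.05*(7.5*r - 2.99)*(15.0*r - 5.98) - 37.56375)/(-3.75*r^2 + 2.99*r + 4.77)^3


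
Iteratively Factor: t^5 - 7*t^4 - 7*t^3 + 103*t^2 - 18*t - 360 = (t - 4)*(t^4 - 3*t^3 - 19*t^2 + 27*t + 90) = (t - 5)*(t - 4)*(t^3 + 2*t^2 - 9*t - 18) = (t - 5)*(t - 4)*(t + 3)*(t^2 - t - 6) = (t - 5)*(t - 4)*(t - 3)*(t + 3)*(t + 2)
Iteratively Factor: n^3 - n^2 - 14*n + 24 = (n - 3)*(n^2 + 2*n - 8) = (n - 3)*(n + 4)*(n - 2)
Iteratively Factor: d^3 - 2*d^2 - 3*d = (d)*(d^2 - 2*d - 3) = d*(d - 3)*(d + 1)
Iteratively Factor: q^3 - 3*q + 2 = (q - 1)*(q^2 + q - 2) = (q - 1)^2*(q + 2)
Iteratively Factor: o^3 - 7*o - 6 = (o + 1)*(o^2 - o - 6) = (o + 1)*(o + 2)*(o - 3)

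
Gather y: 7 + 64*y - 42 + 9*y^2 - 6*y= 9*y^2 + 58*y - 35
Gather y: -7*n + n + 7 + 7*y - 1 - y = -6*n + 6*y + 6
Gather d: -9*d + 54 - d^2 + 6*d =-d^2 - 3*d + 54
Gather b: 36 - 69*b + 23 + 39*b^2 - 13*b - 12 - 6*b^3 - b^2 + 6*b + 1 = -6*b^3 + 38*b^2 - 76*b + 48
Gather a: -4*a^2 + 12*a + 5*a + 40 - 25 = -4*a^2 + 17*a + 15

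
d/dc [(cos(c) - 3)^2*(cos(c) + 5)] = -(cos(c) - 3)*(3*cos(c) + 7)*sin(c)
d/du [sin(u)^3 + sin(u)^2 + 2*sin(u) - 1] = (3*sin(u)^2 + 2*sin(u) + 2)*cos(u)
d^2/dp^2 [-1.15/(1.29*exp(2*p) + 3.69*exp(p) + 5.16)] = (-1.15*(2.58*exp(p) + 3.69)*(5.16*exp(p) + 7.38)*exp(p) + (5.934*exp(p) + 4.2435)*(1.29*exp(2*p) + 3.69*exp(p) + 5.16))*exp(p)/(1.29*exp(2*p) + 3.69*exp(p) + 5.16)^3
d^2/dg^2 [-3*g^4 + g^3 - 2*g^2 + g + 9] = -36*g^2 + 6*g - 4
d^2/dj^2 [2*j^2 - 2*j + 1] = 4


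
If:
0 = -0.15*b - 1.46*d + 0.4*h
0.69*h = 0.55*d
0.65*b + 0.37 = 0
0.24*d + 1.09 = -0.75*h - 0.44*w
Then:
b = -0.57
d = 0.07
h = 0.06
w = -2.62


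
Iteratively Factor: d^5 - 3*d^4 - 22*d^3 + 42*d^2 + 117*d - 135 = (d - 3)*(d^4 - 22*d^2 - 24*d + 45) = (d - 3)*(d + 3)*(d^3 - 3*d^2 - 13*d + 15) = (d - 5)*(d - 3)*(d + 3)*(d^2 + 2*d - 3) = (d - 5)*(d - 3)*(d + 3)^2*(d - 1)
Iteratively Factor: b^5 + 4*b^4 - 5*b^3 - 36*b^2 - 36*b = (b - 3)*(b^4 + 7*b^3 + 16*b^2 + 12*b) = (b - 3)*(b + 3)*(b^3 + 4*b^2 + 4*b) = (b - 3)*(b + 2)*(b + 3)*(b^2 + 2*b) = b*(b - 3)*(b + 2)*(b + 3)*(b + 2)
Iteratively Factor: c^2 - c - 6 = (c + 2)*(c - 3)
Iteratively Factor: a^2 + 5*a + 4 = (a + 4)*(a + 1)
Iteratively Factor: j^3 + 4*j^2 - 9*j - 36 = (j - 3)*(j^2 + 7*j + 12) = (j - 3)*(j + 4)*(j + 3)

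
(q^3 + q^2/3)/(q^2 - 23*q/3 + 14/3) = q^2*(3*q + 1)/(3*q^2 - 23*q + 14)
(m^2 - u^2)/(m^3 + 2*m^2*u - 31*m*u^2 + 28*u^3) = (-m - u)/(-m^2 - 3*m*u + 28*u^2)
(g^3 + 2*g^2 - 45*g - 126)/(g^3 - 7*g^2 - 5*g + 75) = (g^2 - g - 42)/(g^2 - 10*g + 25)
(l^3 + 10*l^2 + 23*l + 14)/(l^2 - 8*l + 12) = (l^3 + 10*l^2 + 23*l + 14)/(l^2 - 8*l + 12)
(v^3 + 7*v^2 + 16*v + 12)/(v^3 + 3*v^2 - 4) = (v + 3)/(v - 1)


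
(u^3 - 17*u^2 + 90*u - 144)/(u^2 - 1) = (u^3 - 17*u^2 + 90*u - 144)/(u^2 - 1)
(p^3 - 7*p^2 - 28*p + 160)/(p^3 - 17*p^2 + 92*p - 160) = (p + 5)/(p - 5)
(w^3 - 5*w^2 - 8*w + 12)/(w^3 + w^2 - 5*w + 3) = (w^2 - 4*w - 12)/(w^2 + 2*w - 3)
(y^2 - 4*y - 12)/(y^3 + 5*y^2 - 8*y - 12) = (y^2 - 4*y - 12)/(y^3 + 5*y^2 - 8*y - 12)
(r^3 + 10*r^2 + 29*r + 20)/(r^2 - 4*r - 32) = (r^2 + 6*r + 5)/(r - 8)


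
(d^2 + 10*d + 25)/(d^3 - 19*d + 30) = (d + 5)/(d^2 - 5*d + 6)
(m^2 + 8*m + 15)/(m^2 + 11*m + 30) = (m + 3)/(m + 6)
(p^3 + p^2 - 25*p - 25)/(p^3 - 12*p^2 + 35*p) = (p^2 + 6*p + 5)/(p*(p - 7))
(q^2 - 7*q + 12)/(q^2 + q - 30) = (q^2 - 7*q + 12)/(q^2 + q - 30)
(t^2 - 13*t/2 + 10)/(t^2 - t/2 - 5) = (t - 4)/(t + 2)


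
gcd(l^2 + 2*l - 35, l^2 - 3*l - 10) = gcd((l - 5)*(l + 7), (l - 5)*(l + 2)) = l - 5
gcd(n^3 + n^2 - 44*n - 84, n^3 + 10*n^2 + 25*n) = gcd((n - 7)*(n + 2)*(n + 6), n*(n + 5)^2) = 1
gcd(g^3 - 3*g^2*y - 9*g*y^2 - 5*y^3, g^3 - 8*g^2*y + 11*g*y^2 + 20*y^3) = -g^2 + 4*g*y + 5*y^2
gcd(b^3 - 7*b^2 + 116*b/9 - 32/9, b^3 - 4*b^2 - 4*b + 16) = b - 4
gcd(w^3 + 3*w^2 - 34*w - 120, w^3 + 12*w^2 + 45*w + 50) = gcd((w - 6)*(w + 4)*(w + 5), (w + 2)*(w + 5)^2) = w + 5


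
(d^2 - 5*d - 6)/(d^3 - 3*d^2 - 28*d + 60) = (d + 1)/(d^2 + 3*d - 10)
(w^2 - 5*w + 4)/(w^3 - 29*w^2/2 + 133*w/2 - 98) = 2*(w - 1)/(2*w^2 - 21*w + 49)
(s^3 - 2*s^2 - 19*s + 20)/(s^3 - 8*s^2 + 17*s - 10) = (s + 4)/(s - 2)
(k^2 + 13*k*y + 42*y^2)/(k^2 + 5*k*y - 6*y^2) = (-k - 7*y)/(-k + y)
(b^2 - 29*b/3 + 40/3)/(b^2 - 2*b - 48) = (b - 5/3)/(b + 6)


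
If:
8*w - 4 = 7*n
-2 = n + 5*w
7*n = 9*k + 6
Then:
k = -170/129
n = -36/43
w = -10/43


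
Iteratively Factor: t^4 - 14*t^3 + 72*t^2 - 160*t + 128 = (t - 4)*(t^3 - 10*t^2 + 32*t - 32) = (t - 4)^2*(t^2 - 6*t + 8) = (t - 4)^3*(t - 2)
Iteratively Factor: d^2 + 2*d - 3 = (d - 1)*(d + 3)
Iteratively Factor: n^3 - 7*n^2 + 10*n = (n)*(n^2 - 7*n + 10) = n*(n - 5)*(n - 2)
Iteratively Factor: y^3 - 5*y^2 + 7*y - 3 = (y - 1)*(y^2 - 4*y + 3) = (y - 1)^2*(y - 3)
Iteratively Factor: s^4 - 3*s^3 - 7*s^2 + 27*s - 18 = (s + 3)*(s^3 - 6*s^2 + 11*s - 6) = (s - 3)*(s + 3)*(s^2 - 3*s + 2) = (s - 3)*(s - 1)*(s + 3)*(s - 2)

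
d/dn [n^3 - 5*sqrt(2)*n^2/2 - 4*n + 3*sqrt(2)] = 3*n^2 - 5*sqrt(2)*n - 4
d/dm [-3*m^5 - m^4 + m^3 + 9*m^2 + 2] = m*(-15*m^3 - 4*m^2 + 3*m + 18)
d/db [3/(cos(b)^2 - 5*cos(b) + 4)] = 3*(2*cos(b) - 5)*sin(b)/(cos(b)^2 - 5*cos(b) + 4)^2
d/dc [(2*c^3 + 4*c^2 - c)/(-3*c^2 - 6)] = (-2*c^4 - 13*c^2 - 16*c + 2)/(3*(c^4 + 4*c^2 + 4))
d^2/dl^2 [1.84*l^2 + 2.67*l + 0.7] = 3.68000000000000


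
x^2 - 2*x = x*(x - 2)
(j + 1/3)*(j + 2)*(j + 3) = j^3 + 16*j^2/3 + 23*j/3 + 2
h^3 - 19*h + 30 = (h - 3)*(h - 2)*(h + 5)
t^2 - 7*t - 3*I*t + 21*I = (t - 7)*(t - 3*I)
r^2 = r^2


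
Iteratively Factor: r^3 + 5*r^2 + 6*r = (r + 2)*(r^2 + 3*r) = (r + 2)*(r + 3)*(r)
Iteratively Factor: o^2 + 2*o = (o)*(o + 2)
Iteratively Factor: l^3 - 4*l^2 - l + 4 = (l + 1)*(l^2 - 5*l + 4) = (l - 1)*(l + 1)*(l - 4)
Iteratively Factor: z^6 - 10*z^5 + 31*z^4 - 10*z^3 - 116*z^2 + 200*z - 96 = (z - 4)*(z^5 - 6*z^4 + 7*z^3 + 18*z^2 - 44*z + 24) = (z - 4)*(z - 2)*(z^4 - 4*z^3 - z^2 + 16*z - 12) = (z - 4)*(z - 3)*(z - 2)*(z^3 - z^2 - 4*z + 4) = (z - 4)*(z - 3)*(z - 2)*(z + 2)*(z^2 - 3*z + 2) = (z - 4)*(z - 3)*(z - 2)^2*(z + 2)*(z - 1)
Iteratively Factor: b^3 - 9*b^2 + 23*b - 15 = (b - 3)*(b^2 - 6*b + 5) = (b - 3)*(b - 1)*(b - 5)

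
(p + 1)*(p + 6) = p^2 + 7*p + 6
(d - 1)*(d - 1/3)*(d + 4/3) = d^3 - 13*d/9 + 4/9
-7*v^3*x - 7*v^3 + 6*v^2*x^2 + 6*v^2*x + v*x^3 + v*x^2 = (-v + x)*(7*v + x)*(v*x + v)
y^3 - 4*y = y*(y - 2)*(y + 2)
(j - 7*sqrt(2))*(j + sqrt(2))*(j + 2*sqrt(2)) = j^3 - 4*sqrt(2)*j^2 - 38*j - 28*sqrt(2)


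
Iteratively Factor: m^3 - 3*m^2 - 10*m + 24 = (m + 3)*(m^2 - 6*m + 8) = (m - 2)*(m + 3)*(m - 4)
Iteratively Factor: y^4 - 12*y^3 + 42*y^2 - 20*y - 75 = (y - 5)*(y^3 - 7*y^2 + 7*y + 15) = (y - 5)*(y + 1)*(y^2 - 8*y + 15) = (y - 5)^2*(y + 1)*(y - 3)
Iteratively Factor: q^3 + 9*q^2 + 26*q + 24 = (q + 4)*(q^2 + 5*q + 6) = (q + 3)*(q + 4)*(q + 2)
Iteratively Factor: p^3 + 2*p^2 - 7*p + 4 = (p - 1)*(p^2 + 3*p - 4) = (p - 1)*(p + 4)*(p - 1)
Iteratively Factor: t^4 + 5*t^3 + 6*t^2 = (t)*(t^3 + 5*t^2 + 6*t) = t*(t + 3)*(t^2 + 2*t) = t^2*(t + 3)*(t + 2)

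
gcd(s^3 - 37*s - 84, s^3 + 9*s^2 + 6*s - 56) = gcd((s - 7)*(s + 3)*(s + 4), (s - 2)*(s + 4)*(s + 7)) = s + 4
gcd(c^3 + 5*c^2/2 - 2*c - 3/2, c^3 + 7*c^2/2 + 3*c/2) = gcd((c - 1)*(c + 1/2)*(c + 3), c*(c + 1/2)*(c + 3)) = c^2 + 7*c/2 + 3/2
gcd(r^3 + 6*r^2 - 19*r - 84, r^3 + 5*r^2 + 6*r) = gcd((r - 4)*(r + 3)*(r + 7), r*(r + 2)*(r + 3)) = r + 3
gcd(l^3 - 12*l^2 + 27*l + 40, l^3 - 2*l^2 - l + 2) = l + 1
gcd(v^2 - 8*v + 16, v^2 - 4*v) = v - 4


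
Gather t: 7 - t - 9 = -t - 2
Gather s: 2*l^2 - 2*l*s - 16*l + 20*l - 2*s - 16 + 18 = 2*l^2 + 4*l + s*(-2*l - 2) + 2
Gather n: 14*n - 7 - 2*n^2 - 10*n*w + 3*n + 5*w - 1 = -2*n^2 + n*(17 - 10*w) + 5*w - 8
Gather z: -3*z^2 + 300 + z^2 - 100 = 200 - 2*z^2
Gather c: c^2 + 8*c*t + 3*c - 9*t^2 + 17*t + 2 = c^2 + c*(8*t + 3) - 9*t^2 + 17*t + 2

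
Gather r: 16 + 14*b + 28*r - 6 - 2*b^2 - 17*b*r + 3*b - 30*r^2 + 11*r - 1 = -2*b^2 + 17*b - 30*r^2 + r*(39 - 17*b) + 9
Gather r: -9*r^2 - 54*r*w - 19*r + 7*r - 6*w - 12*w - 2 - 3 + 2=-9*r^2 + r*(-54*w - 12) - 18*w - 3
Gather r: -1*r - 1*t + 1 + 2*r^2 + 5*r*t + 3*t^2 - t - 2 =2*r^2 + r*(5*t - 1) + 3*t^2 - 2*t - 1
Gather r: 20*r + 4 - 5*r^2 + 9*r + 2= -5*r^2 + 29*r + 6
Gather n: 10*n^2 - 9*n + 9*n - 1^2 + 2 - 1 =10*n^2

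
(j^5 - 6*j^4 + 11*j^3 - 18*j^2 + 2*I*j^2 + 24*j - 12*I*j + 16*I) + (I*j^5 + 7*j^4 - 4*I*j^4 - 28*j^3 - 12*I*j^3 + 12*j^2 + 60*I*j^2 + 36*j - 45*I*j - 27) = j^5 + I*j^5 + j^4 - 4*I*j^4 - 17*j^3 - 12*I*j^3 - 6*j^2 + 62*I*j^2 + 60*j - 57*I*j - 27 + 16*I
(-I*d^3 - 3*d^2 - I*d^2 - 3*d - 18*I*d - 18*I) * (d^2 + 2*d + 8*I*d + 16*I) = -I*d^5 + 5*d^4 - 3*I*d^4 + 15*d^3 - 44*I*d^3 + 154*d^2 - 126*I*d^2 + 432*d - 84*I*d + 288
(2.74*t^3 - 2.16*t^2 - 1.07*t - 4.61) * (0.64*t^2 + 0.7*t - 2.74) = 1.7536*t^5 + 0.5356*t^4 - 9.7044*t^3 + 2.219*t^2 - 0.295199999999999*t + 12.6314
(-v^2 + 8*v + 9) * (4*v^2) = -4*v^4 + 32*v^3 + 36*v^2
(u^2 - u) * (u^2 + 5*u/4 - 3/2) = u^4 + u^3/4 - 11*u^2/4 + 3*u/2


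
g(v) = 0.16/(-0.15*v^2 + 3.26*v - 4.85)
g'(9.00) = -0.00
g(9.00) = 0.01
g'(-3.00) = -0.00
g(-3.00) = -0.01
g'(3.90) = -0.01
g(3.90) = 0.03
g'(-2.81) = -0.00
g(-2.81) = -0.01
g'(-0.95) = -0.01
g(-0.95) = -0.02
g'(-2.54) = -0.00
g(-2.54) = -0.01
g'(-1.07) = -0.01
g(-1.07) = -0.02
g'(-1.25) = -0.01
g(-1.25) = -0.02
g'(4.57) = -0.01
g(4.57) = 0.02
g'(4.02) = -0.01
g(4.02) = 0.03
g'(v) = 0.16*(0.3*v - 3.26)/(-0.15*v^2 + 3.26*v - 4.85)^2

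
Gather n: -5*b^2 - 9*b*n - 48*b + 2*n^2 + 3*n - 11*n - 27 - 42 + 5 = -5*b^2 - 48*b + 2*n^2 + n*(-9*b - 8) - 64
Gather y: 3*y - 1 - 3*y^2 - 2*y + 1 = -3*y^2 + y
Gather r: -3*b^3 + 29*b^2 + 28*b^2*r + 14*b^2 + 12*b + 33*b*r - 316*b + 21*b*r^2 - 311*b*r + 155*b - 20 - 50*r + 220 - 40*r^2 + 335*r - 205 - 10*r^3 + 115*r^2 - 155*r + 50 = -3*b^3 + 43*b^2 - 149*b - 10*r^3 + r^2*(21*b + 75) + r*(28*b^2 - 278*b + 130) + 45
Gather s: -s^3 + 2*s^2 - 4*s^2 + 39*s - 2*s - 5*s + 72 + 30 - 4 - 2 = -s^3 - 2*s^2 + 32*s + 96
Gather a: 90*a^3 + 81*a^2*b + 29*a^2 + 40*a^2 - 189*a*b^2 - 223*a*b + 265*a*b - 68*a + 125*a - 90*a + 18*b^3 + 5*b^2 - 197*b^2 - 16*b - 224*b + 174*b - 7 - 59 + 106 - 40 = 90*a^3 + a^2*(81*b + 69) + a*(-189*b^2 + 42*b - 33) + 18*b^3 - 192*b^2 - 66*b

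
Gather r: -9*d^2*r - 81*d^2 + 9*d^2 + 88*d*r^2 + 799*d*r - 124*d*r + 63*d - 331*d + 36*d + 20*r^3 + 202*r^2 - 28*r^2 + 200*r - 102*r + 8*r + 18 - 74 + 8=-72*d^2 - 232*d + 20*r^3 + r^2*(88*d + 174) + r*(-9*d^2 + 675*d + 106) - 48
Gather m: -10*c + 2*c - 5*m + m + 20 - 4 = -8*c - 4*m + 16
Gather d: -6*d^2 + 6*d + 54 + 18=-6*d^2 + 6*d + 72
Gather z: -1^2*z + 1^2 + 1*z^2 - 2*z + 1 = z^2 - 3*z + 2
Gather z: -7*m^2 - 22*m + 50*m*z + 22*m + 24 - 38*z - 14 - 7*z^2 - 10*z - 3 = -7*m^2 - 7*z^2 + z*(50*m - 48) + 7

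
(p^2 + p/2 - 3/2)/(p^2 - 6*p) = (2*p^2 + p - 3)/(2*p*(p - 6))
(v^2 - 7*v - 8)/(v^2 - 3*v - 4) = (v - 8)/(v - 4)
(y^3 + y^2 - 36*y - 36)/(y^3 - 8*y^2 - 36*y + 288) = (y + 1)/(y - 8)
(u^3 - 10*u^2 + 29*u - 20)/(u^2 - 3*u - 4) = (u^2 - 6*u + 5)/(u + 1)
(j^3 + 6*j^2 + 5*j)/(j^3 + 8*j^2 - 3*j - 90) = j*(j + 1)/(j^2 + 3*j - 18)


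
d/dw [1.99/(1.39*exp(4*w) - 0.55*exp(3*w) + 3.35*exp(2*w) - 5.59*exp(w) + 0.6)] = (-11.0644*exp(3*w) + 3.2835*exp(2*w) - 13.333*exp(w) + 11.1241)*exp(w)/(1.39*exp(4*w) - 0.55*exp(3*w) + 3.35*exp(2*w) - 5.59*exp(w) + 0.6)^2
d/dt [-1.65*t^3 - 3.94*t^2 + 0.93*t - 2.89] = -4.95*t^2 - 7.88*t + 0.93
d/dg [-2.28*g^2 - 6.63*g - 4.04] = -4.56*g - 6.63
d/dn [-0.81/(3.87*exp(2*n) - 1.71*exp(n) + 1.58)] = (6.2694*exp(n) - 1.3851)*exp(n)/(3.87*exp(2*n) - 1.71*exp(n) + 1.58)^2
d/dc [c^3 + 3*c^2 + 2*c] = 3*c^2 + 6*c + 2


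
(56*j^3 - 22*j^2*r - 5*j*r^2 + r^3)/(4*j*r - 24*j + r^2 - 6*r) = (14*j^2 - 9*j*r + r^2)/(r - 6)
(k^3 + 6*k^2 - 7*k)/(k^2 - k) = k + 7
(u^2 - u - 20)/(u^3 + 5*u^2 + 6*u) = (u^2 - u - 20)/(u*(u^2 + 5*u + 6))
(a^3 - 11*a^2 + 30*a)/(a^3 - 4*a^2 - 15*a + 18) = a*(a - 5)/(a^2 + 2*a - 3)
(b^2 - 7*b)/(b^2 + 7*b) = (b - 7)/(b + 7)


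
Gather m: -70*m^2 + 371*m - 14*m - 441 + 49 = -70*m^2 + 357*m - 392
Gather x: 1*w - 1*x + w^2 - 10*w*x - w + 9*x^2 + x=w^2 - 10*w*x + 9*x^2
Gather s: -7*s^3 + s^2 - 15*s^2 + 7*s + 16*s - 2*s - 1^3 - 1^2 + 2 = -7*s^3 - 14*s^2 + 21*s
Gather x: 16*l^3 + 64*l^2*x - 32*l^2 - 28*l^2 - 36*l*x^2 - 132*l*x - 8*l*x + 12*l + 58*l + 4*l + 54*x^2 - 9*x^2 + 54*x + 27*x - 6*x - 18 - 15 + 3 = 16*l^3 - 60*l^2 + 74*l + x^2*(45 - 36*l) + x*(64*l^2 - 140*l + 75) - 30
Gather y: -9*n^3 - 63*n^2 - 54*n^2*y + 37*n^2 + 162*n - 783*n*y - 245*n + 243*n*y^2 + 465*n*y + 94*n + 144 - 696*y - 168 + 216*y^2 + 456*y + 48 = -9*n^3 - 26*n^2 + 11*n + y^2*(243*n + 216) + y*(-54*n^2 - 318*n - 240) + 24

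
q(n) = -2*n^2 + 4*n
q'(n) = 4 - 4*n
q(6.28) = -53.76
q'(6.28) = -21.12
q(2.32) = -1.48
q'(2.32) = -5.28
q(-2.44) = -21.67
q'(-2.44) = 13.76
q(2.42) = -2.03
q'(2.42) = -5.68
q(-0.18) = -0.78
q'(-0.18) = 4.72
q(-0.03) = -0.12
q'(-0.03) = 4.12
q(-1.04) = -6.32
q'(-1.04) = 8.16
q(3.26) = -8.22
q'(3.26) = -9.04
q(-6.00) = -96.00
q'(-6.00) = 28.00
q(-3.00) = -30.00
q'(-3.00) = 16.00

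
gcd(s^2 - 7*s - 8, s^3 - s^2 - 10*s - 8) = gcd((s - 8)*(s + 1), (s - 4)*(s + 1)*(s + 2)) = s + 1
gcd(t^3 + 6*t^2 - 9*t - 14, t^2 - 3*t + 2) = t - 2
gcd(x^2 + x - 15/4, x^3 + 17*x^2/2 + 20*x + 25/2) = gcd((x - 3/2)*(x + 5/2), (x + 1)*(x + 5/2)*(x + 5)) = x + 5/2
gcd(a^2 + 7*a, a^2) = a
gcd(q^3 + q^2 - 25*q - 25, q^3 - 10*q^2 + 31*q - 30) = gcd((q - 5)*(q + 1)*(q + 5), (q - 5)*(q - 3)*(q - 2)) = q - 5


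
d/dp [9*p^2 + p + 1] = 18*p + 1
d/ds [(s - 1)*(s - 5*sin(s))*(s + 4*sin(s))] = (1 - s)*(s + 4*sin(s))*(5*cos(s) - 1) + (s - 1)*(s - 5*sin(s))*(4*cos(s) + 1) + (s - 5*sin(s))*(s + 4*sin(s))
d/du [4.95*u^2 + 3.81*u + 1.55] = 9.9*u + 3.81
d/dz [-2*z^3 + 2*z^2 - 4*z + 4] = -6*z^2 + 4*z - 4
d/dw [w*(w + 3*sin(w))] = 3*w*cos(w) + 2*w + 3*sin(w)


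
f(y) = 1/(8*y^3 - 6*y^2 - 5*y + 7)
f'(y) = (-24*y^2 + 12*y + 5)/(8*y^3 - 6*y^2 - 5*y + 7)^2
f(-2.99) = -0.00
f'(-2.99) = -0.00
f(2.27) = 0.02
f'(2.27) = -0.03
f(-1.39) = -0.05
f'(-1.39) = -0.16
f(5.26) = 0.00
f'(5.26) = -0.00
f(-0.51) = 0.14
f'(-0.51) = -0.15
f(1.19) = 0.17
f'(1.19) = -0.40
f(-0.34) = 0.13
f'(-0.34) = -0.03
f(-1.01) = -0.43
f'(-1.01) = -5.91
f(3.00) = 0.01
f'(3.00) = -0.00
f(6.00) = 0.00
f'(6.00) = 0.00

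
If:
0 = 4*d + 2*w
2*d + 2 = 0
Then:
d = -1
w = 2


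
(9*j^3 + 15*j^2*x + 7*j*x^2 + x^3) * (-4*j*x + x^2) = -36*j^4*x - 51*j^3*x^2 - 13*j^2*x^3 + 3*j*x^4 + x^5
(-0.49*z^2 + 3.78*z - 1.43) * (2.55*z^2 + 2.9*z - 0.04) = -1.2495*z^4 + 8.218*z^3 + 7.3351*z^2 - 4.2982*z + 0.0572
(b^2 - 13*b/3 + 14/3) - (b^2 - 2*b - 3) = 23/3 - 7*b/3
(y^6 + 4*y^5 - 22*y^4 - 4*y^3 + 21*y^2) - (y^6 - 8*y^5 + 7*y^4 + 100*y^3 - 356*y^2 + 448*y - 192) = 12*y^5 - 29*y^4 - 104*y^3 + 377*y^2 - 448*y + 192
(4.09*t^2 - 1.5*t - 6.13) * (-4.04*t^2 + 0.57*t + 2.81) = -16.5236*t^4 + 8.3913*t^3 + 35.4031*t^2 - 7.7091*t - 17.2253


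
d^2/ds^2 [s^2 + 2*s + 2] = 2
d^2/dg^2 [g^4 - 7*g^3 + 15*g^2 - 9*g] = 12*g^2 - 42*g + 30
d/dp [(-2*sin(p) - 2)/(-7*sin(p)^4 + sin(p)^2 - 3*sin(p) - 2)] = 2*(-21*sin(p)^4 - 28*sin(p)^3 + sin(p)^2 + 2*sin(p) - 1)*cos(p)/(7*sin(p)^4 - sin(p)^2 + 3*sin(p) + 2)^2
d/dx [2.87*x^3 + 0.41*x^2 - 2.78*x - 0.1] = 8.61*x^2 + 0.82*x - 2.78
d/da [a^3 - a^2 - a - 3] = 3*a^2 - 2*a - 1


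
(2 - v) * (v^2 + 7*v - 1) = -v^3 - 5*v^2 + 15*v - 2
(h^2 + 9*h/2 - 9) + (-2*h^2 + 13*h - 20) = -h^2 + 35*h/2 - 29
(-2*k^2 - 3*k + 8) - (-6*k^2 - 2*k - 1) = 4*k^2 - k + 9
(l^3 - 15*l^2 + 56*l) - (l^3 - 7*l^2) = -8*l^2 + 56*l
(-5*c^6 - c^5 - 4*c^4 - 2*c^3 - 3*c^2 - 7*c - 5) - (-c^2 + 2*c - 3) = -5*c^6 - c^5 - 4*c^4 - 2*c^3 - 2*c^2 - 9*c - 2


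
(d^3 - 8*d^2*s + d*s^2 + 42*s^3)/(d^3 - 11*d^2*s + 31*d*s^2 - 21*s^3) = (-d - 2*s)/(-d + s)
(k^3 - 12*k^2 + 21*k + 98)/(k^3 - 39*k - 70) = (k - 7)/(k + 5)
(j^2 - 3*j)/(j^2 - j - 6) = j/(j + 2)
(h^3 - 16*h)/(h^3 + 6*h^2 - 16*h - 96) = h/(h + 6)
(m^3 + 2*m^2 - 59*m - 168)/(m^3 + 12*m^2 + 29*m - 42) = (m^2 - 5*m - 24)/(m^2 + 5*m - 6)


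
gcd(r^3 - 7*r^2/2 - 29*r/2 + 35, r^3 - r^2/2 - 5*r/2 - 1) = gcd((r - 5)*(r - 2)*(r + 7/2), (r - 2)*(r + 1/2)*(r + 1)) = r - 2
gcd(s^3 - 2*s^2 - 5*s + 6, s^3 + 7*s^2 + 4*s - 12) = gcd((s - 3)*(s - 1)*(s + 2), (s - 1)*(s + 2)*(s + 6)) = s^2 + s - 2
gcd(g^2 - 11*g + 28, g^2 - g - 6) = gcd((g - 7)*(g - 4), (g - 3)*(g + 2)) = 1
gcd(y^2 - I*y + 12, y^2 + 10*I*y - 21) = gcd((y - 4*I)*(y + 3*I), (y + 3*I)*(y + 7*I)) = y + 3*I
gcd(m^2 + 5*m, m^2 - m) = m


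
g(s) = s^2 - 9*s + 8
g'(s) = 2*s - 9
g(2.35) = -7.63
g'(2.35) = -4.30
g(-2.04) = 30.52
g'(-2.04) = -13.08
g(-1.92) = 28.97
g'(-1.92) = -12.84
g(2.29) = -7.37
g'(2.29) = -4.42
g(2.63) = -8.75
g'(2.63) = -3.74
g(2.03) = -6.15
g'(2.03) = -4.94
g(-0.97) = 17.67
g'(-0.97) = -10.94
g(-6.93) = 118.39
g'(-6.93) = -22.86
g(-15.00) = 368.00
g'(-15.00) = -39.00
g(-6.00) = 98.00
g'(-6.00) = -21.00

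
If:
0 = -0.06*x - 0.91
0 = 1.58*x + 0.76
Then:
No Solution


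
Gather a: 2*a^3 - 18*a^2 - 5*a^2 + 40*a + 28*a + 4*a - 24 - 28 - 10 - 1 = 2*a^3 - 23*a^2 + 72*a - 63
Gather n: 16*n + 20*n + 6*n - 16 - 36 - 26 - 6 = 42*n - 84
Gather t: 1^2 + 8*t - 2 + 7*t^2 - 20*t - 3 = 7*t^2 - 12*t - 4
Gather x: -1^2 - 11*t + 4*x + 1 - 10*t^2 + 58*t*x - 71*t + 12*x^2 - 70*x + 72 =-10*t^2 - 82*t + 12*x^2 + x*(58*t - 66) + 72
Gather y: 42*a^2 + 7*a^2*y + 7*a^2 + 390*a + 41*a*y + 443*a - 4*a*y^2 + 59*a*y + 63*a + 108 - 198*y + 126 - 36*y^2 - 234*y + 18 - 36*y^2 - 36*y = 49*a^2 + 896*a + y^2*(-4*a - 72) + y*(7*a^2 + 100*a - 468) + 252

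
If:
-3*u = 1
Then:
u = -1/3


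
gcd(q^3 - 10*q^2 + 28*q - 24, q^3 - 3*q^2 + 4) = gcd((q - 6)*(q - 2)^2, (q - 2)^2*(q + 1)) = q^2 - 4*q + 4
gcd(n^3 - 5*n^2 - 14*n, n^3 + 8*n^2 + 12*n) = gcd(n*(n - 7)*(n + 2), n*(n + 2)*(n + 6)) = n^2 + 2*n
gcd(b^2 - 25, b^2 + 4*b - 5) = b + 5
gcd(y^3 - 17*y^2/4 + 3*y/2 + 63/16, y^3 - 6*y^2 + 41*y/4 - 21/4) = y^2 - 5*y + 21/4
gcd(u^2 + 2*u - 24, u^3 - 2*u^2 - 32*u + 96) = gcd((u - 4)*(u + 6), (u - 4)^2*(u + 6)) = u^2 + 2*u - 24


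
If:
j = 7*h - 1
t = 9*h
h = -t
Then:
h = 0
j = -1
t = 0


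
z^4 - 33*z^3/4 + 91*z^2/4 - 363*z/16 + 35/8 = (z - 7/2)*(z - 5/2)*(z - 2)*(z - 1/4)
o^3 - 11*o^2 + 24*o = o*(o - 8)*(o - 3)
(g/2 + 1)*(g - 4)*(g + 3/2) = g^3/2 - g^2/4 - 11*g/2 - 6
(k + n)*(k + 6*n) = k^2 + 7*k*n + 6*n^2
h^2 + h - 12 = (h - 3)*(h + 4)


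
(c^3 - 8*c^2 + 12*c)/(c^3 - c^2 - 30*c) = (c - 2)/(c + 5)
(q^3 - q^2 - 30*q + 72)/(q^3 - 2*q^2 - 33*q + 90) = (q - 4)/(q - 5)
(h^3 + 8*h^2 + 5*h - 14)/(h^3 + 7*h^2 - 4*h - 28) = (h - 1)/(h - 2)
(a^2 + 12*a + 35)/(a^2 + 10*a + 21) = (a + 5)/(a + 3)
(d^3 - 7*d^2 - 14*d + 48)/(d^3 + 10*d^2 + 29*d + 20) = (d^3 - 7*d^2 - 14*d + 48)/(d^3 + 10*d^2 + 29*d + 20)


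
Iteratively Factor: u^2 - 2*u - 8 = (u - 4)*(u + 2)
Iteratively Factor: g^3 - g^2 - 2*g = (g)*(g^2 - g - 2) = g*(g - 2)*(g + 1)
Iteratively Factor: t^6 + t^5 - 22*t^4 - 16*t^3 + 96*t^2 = (t)*(t^5 + t^4 - 22*t^3 - 16*t^2 + 96*t) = t*(t + 3)*(t^4 - 2*t^3 - 16*t^2 + 32*t) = t*(t + 3)*(t + 4)*(t^3 - 6*t^2 + 8*t) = t*(t - 2)*(t + 3)*(t + 4)*(t^2 - 4*t) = t*(t - 4)*(t - 2)*(t + 3)*(t + 4)*(t)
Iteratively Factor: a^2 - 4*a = (a - 4)*(a)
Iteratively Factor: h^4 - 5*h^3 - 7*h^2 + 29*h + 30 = (h - 3)*(h^3 - 2*h^2 - 13*h - 10) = (h - 3)*(h + 1)*(h^2 - 3*h - 10) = (h - 3)*(h + 1)*(h + 2)*(h - 5)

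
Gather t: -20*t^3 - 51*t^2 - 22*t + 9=-20*t^3 - 51*t^2 - 22*t + 9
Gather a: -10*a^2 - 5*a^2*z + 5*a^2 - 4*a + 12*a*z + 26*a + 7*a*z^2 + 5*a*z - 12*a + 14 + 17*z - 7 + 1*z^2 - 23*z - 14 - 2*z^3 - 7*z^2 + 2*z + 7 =a^2*(-5*z - 5) + a*(7*z^2 + 17*z + 10) - 2*z^3 - 6*z^2 - 4*z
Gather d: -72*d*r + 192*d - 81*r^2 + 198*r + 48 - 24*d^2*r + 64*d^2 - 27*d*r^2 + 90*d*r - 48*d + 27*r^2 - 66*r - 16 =d^2*(64 - 24*r) + d*(-27*r^2 + 18*r + 144) - 54*r^2 + 132*r + 32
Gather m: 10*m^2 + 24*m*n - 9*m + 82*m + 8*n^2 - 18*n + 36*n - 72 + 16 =10*m^2 + m*(24*n + 73) + 8*n^2 + 18*n - 56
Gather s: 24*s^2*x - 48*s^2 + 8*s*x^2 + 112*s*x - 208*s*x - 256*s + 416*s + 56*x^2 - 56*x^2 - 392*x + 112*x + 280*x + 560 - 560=s^2*(24*x - 48) + s*(8*x^2 - 96*x + 160)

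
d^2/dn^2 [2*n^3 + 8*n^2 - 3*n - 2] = 12*n + 16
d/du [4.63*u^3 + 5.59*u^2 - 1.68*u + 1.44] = 13.89*u^2 + 11.18*u - 1.68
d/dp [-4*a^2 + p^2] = 2*p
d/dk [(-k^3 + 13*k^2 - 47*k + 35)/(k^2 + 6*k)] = (-k^4 - 12*k^3 + 125*k^2 - 70*k - 210)/(k^2*(k^2 + 12*k + 36))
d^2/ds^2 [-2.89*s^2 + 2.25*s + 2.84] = -5.78000000000000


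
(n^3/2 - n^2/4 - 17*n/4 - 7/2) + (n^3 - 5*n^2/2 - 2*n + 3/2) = 3*n^3/2 - 11*n^2/4 - 25*n/4 - 2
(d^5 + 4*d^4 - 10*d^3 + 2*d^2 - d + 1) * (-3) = -3*d^5 - 12*d^4 + 30*d^3 - 6*d^2 + 3*d - 3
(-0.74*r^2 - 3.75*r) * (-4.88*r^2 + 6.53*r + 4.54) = 3.6112*r^4 + 13.4678*r^3 - 27.8471*r^2 - 17.025*r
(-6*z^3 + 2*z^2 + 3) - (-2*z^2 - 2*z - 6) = -6*z^3 + 4*z^2 + 2*z + 9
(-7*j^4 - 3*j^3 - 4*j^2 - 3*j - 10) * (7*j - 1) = -49*j^5 - 14*j^4 - 25*j^3 - 17*j^2 - 67*j + 10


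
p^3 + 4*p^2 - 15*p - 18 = (p - 3)*(p + 1)*(p + 6)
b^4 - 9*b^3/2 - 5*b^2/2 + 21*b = b*(b - 7/2)*(b - 3)*(b + 2)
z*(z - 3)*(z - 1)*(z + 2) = z^4 - 2*z^3 - 5*z^2 + 6*z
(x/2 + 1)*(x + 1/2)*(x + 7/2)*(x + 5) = x^4/2 + 11*x^3/2 + 159*x^2/8 + 209*x/8 + 35/4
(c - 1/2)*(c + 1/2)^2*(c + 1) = c^4 + 3*c^3/2 + c^2/4 - 3*c/8 - 1/8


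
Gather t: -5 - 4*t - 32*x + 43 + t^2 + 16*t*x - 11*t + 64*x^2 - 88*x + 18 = t^2 + t*(16*x - 15) + 64*x^2 - 120*x + 56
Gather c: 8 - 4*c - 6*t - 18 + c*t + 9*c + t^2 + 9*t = c*(t + 5) + t^2 + 3*t - 10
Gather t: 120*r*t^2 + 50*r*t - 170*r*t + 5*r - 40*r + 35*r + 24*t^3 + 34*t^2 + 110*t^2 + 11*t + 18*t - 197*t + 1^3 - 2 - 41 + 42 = 24*t^3 + t^2*(120*r + 144) + t*(-120*r - 168)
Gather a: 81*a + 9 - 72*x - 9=81*a - 72*x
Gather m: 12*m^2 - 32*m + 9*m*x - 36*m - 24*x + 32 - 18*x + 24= 12*m^2 + m*(9*x - 68) - 42*x + 56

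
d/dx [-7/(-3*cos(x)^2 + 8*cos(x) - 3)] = 14*(3*cos(x) - 4)*sin(x)/(3*cos(x)^2 - 8*cos(x) + 3)^2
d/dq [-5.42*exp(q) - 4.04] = -5.42*exp(q)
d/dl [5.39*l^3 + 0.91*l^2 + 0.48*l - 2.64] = 16.17*l^2 + 1.82*l + 0.48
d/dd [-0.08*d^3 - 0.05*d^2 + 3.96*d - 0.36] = -0.24*d^2 - 0.1*d + 3.96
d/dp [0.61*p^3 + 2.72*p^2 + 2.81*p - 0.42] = 1.83*p^2 + 5.44*p + 2.81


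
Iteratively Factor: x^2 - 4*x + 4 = (x - 2)*(x - 2)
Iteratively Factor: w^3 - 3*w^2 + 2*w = (w)*(w^2 - 3*w + 2) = w*(w - 1)*(w - 2)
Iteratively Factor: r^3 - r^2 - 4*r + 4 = (r + 2)*(r^2 - 3*r + 2) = (r - 1)*(r + 2)*(r - 2)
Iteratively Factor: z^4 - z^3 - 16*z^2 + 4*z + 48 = (z - 2)*(z^3 + z^2 - 14*z - 24) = (z - 4)*(z - 2)*(z^2 + 5*z + 6) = (z - 4)*(z - 2)*(z + 2)*(z + 3)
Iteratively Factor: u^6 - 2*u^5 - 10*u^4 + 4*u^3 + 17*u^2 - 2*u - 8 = (u + 2)*(u^5 - 4*u^4 - 2*u^3 + 8*u^2 + u - 4) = (u + 1)*(u + 2)*(u^4 - 5*u^3 + 3*u^2 + 5*u - 4) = (u - 1)*(u + 1)*(u + 2)*(u^3 - 4*u^2 - u + 4) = (u - 4)*(u - 1)*(u + 1)*(u + 2)*(u^2 - 1) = (u - 4)*(u - 1)^2*(u + 1)*(u + 2)*(u + 1)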